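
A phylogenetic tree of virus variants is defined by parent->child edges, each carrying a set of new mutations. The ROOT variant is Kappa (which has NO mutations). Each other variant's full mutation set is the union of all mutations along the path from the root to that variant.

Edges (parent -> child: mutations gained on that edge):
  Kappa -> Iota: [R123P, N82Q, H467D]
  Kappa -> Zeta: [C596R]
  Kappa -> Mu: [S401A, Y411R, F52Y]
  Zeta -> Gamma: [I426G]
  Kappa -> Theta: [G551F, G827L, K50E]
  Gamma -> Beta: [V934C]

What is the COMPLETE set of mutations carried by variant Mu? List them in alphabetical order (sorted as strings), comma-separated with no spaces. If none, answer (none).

Answer: F52Y,S401A,Y411R

Derivation:
At Kappa: gained [] -> total []
At Mu: gained ['S401A', 'Y411R', 'F52Y'] -> total ['F52Y', 'S401A', 'Y411R']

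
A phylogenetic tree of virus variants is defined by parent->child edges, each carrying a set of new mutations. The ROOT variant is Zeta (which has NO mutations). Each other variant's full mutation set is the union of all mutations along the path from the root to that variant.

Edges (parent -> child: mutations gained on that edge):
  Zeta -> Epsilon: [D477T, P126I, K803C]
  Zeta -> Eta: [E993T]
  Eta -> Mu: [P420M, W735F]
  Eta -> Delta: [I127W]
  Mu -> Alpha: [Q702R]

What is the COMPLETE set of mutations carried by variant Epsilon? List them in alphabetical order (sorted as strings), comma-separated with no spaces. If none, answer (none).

Answer: D477T,K803C,P126I

Derivation:
At Zeta: gained [] -> total []
At Epsilon: gained ['D477T', 'P126I', 'K803C'] -> total ['D477T', 'K803C', 'P126I']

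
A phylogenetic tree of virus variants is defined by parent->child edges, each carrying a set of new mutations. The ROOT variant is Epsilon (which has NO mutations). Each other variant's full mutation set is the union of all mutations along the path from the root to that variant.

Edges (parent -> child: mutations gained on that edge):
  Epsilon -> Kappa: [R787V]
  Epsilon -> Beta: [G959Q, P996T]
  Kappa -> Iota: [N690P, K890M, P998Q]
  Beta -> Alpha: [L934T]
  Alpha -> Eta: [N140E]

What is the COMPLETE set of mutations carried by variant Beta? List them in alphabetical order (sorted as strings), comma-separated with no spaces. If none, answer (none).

Answer: G959Q,P996T

Derivation:
At Epsilon: gained [] -> total []
At Beta: gained ['G959Q', 'P996T'] -> total ['G959Q', 'P996T']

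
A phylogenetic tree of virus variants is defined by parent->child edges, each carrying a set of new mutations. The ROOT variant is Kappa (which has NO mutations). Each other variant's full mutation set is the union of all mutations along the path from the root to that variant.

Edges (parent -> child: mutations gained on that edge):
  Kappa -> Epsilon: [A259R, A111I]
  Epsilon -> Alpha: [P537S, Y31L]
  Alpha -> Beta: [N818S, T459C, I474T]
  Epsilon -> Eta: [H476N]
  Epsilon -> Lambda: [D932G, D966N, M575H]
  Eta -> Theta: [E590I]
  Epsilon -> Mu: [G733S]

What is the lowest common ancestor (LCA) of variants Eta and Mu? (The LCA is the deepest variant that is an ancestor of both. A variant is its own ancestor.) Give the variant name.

Path from root to Eta: Kappa -> Epsilon -> Eta
  ancestors of Eta: {Kappa, Epsilon, Eta}
Path from root to Mu: Kappa -> Epsilon -> Mu
  ancestors of Mu: {Kappa, Epsilon, Mu}
Common ancestors: {Kappa, Epsilon}
Walk up from Mu: Mu (not in ancestors of Eta), Epsilon (in ancestors of Eta), Kappa (in ancestors of Eta)
Deepest common ancestor (LCA) = Epsilon

Answer: Epsilon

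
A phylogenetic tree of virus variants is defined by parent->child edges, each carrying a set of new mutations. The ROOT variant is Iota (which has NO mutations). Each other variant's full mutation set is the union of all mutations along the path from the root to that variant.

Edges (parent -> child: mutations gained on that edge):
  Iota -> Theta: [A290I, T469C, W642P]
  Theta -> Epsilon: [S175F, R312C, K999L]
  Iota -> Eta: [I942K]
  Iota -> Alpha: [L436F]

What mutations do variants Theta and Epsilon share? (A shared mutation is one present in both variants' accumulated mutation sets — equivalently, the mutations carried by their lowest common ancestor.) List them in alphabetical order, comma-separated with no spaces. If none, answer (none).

Answer: A290I,T469C,W642P

Derivation:
Accumulating mutations along path to Theta:
  At Iota: gained [] -> total []
  At Theta: gained ['A290I', 'T469C', 'W642P'] -> total ['A290I', 'T469C', 'W642P']
Mutations(Theta) = ['A290I', 'T469C', 'W642P']
Accumulating mutations along path to Epsilon:
  At Iota: gained [] -> total []
  At Theta: gained ['A290I', 'T469C', 'W642P'] -> total ['A290I', 'T469C', 'W642P']
  At Epsilon: gained ['S175F', 'R312C', 'K999L'] -> total ['A290I', 'K999L', 'R312C', 'S175F', 'T469C', 'W642P']
Mutations(Epsilon) = ['A290I', 'K999L', 'R312C', 'S175F', 'T469C', 'W642P']
Intersection: ['A290I', 'T469C', 'W642P'] ∩ ['A290I', 'K999L', 'R312C', 'S175F', 'T469C', 'W642P'] = ['A290I', 'T469C', 'W642P']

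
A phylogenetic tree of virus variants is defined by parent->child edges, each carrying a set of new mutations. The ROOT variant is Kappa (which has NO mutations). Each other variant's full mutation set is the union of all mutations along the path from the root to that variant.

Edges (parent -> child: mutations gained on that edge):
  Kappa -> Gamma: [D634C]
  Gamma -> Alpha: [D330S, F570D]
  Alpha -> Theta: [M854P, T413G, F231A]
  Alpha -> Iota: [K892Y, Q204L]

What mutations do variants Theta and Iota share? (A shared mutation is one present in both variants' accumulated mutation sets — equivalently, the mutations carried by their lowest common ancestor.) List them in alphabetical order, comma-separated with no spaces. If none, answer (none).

Answer: D330S,D634C,F570D

Derivation:
Accumulating mutations along path to Theta:
  At Kappa: gained [] -> total []
  At Gamma: gained ['D634C'] -> total ['D634C']
  At Alpha: gained ['D330S', 'F570D'] -> total ['D330S', 'D634C', 'F570D']
  At Theta: gained ['M854P', 'T413G', 'F231A'] -> total ['D330S', 'D634C', 'F231A', 'F570D', 'M854P', 'T413G']
Mutations(Theta) = ['D330S', 'D634C', 'F231A', 'F570D', 'M854P', 'T413G']
Accumulating mutations along path to Iota:
  At Kappa: gained [] -> total []
  At Gamma: gained ['D634C'] -> total ['D634C']
  At Alpha: gained ['D330S', 'F570D'] -> total ['D330S', 'D634C', 'F570D']
  At Iota: gained ['K892Y', 'Q204L'] -> total ['D330S', 'D634C', 'F570D', 'K892Y', 'Q204L']
Mutations(Iota) = ['D330S', 'D634C', 'F570D', 'K892Y', 'Q204L']
Intersection: ['D330S', 'D634C', 'F231A', 'F570D', 'M854P', 'T413G'] ∩ ['D330S', 'D634C', 'F570D', 'K892Y', 'Q204L'] = ['D330S', 'D634C', 'F570D']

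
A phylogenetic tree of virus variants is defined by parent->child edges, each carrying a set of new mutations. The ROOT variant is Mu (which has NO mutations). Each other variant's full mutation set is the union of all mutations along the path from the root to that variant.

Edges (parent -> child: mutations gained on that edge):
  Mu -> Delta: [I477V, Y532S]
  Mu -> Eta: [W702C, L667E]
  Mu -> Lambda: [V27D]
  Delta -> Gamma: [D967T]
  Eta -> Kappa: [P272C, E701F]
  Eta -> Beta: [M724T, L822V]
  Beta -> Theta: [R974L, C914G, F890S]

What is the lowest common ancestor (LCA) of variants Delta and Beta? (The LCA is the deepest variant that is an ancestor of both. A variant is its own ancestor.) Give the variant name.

Answer: Mu

Derivation:
Path from root to Delta: Mu -> Delta
  ancestors of Delta: {Mu, Delta}
Path from root to Beta: Mu -> Eta -> Beta
  ancestors of Beta: {Mu, Eta, Beta}
Common ancestors: {Mu}
Walk up from Beta: Beta (not in ancestors of Delta), Eta (not in ancestors of Delta), Mu (in ancestors of Delta)
Deepest common ancestor (LCA) = Mu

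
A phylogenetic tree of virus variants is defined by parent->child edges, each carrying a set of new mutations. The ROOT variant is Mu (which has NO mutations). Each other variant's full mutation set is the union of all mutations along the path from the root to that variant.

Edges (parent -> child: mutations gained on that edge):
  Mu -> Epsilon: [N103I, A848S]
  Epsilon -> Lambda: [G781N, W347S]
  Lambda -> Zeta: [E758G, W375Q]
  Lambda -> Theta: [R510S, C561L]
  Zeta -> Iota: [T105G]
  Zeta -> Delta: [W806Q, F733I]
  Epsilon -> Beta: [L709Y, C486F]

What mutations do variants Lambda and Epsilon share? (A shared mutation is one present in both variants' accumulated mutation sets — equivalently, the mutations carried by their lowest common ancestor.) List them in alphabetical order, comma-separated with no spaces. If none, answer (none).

Accumulating mutations along path to Lambda:
  At Mu: gained [] -> total []
  At Epsilon: gained ['N103I', 'A848S'] -> total ['A848S', 'N103I']
  At Lambda: gained ['G781N', 'W347S'] -> total ['A848S', 'G781N', 'N103I', 'W347S']
Mutations(Lambda) = ['A848S', 'G781N', 'N103I', 'W347S']
Accumulating mutations along path to Epsilon:
  At Mu: gained [] -> total []
  At Epsilon: gained ['N103I', 'A848S'] -> total ['A848S', 'N103I']
Mutations(Epsilon) = ['A848S', 'N103I']
Intersection: ['A848S', 'G781N', 'N103I', 'W347S'] ∩ ['A848S', 'N103I'] = ['A848S', 'N103I']

Answer: A848S,N103I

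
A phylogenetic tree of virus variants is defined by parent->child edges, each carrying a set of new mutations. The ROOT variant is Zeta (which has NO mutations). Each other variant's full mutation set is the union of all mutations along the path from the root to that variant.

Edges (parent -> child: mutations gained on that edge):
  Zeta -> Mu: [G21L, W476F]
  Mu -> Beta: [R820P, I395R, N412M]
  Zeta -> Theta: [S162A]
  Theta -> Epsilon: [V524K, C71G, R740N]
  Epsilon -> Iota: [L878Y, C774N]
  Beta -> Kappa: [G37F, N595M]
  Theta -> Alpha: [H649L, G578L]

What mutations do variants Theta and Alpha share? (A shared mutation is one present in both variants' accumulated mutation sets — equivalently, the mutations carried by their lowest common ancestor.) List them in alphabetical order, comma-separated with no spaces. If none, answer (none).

Answer: S162A

Derivation:
Accumulating mutations along path to Theta:
  At Zeta: gained [] -> total []
  At Theta: gained ['S162A'] -> total ['S162A']
Mutations(Theta) = ['S162A']
Accumulating mutations along path to Alpha:
  At Zeta: gained [] -> total []
  At Theta: gained ['S162A'] -> total ['S162A']
  At Alpha: gained ['H649L', 'G578L'] -> total ['G578L', 'H649L', 'S162A']
Mutations(Alpha) = ['G578L', 'H649L', 'S162A']
Intersection: ['S162A'] ∩ ['G578L', 'H649L', 'S162A'] = ['S162A']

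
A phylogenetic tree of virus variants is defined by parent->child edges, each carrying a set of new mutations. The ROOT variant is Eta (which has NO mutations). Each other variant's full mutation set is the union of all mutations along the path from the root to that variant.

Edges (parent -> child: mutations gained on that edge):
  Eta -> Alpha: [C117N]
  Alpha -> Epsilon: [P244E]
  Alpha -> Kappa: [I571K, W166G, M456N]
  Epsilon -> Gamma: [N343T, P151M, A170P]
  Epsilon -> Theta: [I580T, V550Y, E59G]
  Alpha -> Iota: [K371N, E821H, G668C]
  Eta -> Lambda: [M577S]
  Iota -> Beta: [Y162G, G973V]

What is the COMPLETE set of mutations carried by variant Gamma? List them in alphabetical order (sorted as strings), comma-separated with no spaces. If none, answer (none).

At Eta: gained [] -> total []
At Alpha: gained ['C117N'] -> total ['C117N']
At Epsilon: gained ['P244E'] -> total ['C117N', 'P244E']
At Gamma: gained ['N343T', 'P151M', 'A170P'] -> total ['A170P', 'C117N', 'N343T', 'P151M', 'P244E']

Answer: A170P,C117N,N343T,P151M,P244E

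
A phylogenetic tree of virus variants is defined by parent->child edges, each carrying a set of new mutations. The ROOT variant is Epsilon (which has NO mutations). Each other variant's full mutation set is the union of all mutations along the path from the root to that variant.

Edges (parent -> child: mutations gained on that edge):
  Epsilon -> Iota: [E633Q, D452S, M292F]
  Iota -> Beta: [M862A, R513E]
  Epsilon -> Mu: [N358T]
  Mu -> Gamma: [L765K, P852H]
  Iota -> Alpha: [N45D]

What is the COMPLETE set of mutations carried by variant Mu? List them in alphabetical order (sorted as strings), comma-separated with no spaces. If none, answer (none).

At Epsilon: gained [] -> total []
At Mu: gained ['N358T'] -> total ['N358T']

Answer: N358T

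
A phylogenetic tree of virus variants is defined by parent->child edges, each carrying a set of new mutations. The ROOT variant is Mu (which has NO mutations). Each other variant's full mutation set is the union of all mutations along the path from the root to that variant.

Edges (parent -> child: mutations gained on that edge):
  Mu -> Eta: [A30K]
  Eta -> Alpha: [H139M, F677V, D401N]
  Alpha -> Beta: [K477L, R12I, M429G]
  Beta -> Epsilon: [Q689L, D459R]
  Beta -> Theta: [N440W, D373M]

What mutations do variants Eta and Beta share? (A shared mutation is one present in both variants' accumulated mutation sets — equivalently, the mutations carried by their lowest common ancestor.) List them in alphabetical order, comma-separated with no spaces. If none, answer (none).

Accumulating mutations along path to Eta:
  At Mu: gained [] -> total []
  At Eta: gained ['A30K'] -> total ['A30K']
Mutations(Eta) = ['A30K']
Accumulating mutations along path to Beta:
  At Mu: gained [] -> total []
  At Eta: gained ['A30K'] -> total ['A30K']
  At Alpha: gained ['H139M', 'F677V', 'D401N'] -> total ['A30K', 'D401N', 'F677V', 'H139M']
  At Beta: gained ['K477L', 'R12I', 'M429G'] -> total ['A30K', 'D401N', 'F677V', 'H139M', 'K477L', 'M429G', 'R12I']
Mutations(Beta) = ['A30K', 'D401N', 'F677V', 'H139M', 'K477L', 'M429G', 'R12I']
Intersection: ['A30K'] ∩ ['A30K', 'D401N', 'F677V', 'H139M', 'K477L', 'M429G', 'R12I'] = ['A30K']

Answer: A30K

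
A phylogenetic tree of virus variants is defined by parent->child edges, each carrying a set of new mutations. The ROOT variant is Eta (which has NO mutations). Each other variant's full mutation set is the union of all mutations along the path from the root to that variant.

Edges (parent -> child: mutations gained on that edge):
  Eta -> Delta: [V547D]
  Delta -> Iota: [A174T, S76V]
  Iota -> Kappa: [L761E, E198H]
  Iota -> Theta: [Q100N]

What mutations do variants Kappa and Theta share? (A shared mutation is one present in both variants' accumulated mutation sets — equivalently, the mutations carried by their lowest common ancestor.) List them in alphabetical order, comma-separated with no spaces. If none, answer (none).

Answer: A174T,S76V,V547D

Derivation:
Accumulating mutations along path to Kappa:
  At Eta: gained [] -> total []
  At Delta: gained ['V547D'] -> total ['V547D']
  At Iota: gained ['A174T', 'S76V'] -> total ['A174T', 'S76V', 'V547D']
  At Kappa: gained ['L761E', 'E198H'] -> total ['A174T', 'E198H', 'L761E', 'S76V', 'V547D']
Mutations(Kappa) = ['A174T', 'E198H', 'L761E', 'S76V', 'V547D']
Accumulating mutations along path to Theta:
  At Eta: gained [] -> total []
  At Delta: gained ['V547D'] -> total ['V547D']
  At Iota: gained ['A174T', 'S76V'] -> total ['A174T', 'S76V', 'V547D']
  At Theta: gained ['Q100N'] -> total ['A174T', 'Q100N', 'S76V', 'V547D']
Mutations(Theta) = ['A174T', 'Q100N', 'S76V', 'V547D']
Intersection: ['A174T', 'E198H', 'L761E', 'S76V', 'V547D'] ∩ ['A174T', 'Q100N', 'S76V', 'V547D'] = ['A174T', 'S76V', 'V547D']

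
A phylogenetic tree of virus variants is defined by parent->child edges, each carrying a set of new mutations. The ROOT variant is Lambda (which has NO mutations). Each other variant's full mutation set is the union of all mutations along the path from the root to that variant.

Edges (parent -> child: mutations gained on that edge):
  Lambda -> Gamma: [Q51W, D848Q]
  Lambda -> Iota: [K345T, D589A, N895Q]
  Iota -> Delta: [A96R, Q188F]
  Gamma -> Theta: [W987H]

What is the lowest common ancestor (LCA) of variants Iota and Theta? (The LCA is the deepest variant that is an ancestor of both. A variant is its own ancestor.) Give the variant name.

Answer: Lambda

Derivation:
Path from root to Iota: Lambda -> Iota
  ancestors of Iota: {Lambda, Iota}
Path from root to Theta: Lambda -> Gamma -> Theta
  ancestors of Theta: {Lambda, Gamma, Theta}
Common ancestors: {Lambda}
Walk up from Theta: Theta (not in ancestors of Iota), Gamma (not in ancestors of Iota), Lambda (in ancestors of Iota)
Deepest common ancestor (LCA) = Lambda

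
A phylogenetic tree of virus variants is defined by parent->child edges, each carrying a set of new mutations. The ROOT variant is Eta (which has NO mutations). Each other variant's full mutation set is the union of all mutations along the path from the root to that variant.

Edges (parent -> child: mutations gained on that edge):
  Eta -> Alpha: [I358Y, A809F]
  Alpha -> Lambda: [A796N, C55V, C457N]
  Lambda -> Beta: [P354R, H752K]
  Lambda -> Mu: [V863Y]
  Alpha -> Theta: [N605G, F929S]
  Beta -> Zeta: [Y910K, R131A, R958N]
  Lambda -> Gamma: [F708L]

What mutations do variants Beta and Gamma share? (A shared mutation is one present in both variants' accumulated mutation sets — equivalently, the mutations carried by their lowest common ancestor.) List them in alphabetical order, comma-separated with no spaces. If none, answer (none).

Accumulating mutations along path to Beta:
  At Eta: gained [] -> total []
  At Alpha: gained ['I358Y', 'A809F'] -> total ['A809F', 'I358Y']
  At Lambda: gained ['A796N', 'C55V', 'C457N'] -> total ['A796N', 'A809F', 'C457N', 'C55V', 'I358Y']
  At Beta: gained ['P354R', 'H752K'] -> total ['A796N', 'A809F', 'C457N', 'C55V', 'H752K', 'I358Y', 'P354R']
Mutations(Beta) = ['A796N', 'A809F', 'C457N', 'C55V', 'H752K', 'I358Y', 'P354R']
Accumulating mutations along path to Gamma:
  At Eta: gained [] -> total []
  At Alpha: gained ['I358Y', 'A809F'] -> total ['A809F', 'I358Y']
  At Lambda: gained ['A796N', 'C55V', 'C457N'] -> total ['A796N', 'A809F', 'C457N', 'C55V', 'I358Y']
  At Gamma: gained ['F708L'] -> total ['A796N', 'A809F', 'C457N', 'C55V', 'F708L', 'I358Y']
Mutations(Gamma) = ['A796N', 'A809F', 'C457N', 'C55V', 'F708L', 'I358Y']
Intersection: ['A796N', 'A809F', 'C457N', 'C55V', 'H752K', 'I358Y', 'P354R'] ∩ ['A796N', 'A809F', 'C457N', 'C55V', 'F708L', 'I358Y'] = ['A796N', 'A809F', 'C457N', 'C55V', 'I358Y']

Answer: A796N,A809F,C457N,C55V,I358Y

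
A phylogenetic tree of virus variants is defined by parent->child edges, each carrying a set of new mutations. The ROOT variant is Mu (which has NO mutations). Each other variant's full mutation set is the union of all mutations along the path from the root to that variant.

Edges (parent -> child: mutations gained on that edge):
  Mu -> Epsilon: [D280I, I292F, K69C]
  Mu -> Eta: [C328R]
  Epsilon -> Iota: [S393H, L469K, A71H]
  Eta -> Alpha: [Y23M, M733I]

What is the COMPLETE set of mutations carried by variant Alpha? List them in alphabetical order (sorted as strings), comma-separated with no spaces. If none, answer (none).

At Mu: gained [] -> total []
At Eta: gained ['C328R'] -> total ['C328R']
At Alpha: gained ['Y23M', 'M733I'] -> total ['C328R', 'M733I', 'Y23M']

Answer: C328R,M733I,Y23M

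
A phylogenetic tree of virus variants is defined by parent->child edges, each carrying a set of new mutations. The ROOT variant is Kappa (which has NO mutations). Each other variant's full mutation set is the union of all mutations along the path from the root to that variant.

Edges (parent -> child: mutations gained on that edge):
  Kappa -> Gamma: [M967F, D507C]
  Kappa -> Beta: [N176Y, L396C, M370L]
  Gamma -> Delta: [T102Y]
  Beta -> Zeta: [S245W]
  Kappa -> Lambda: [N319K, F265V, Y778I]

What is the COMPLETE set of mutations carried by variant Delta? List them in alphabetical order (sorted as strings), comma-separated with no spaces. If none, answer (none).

Answer: D507C,M967F,T102Y

Derivation:
At Kappa: gained [] -> total []
At Gamma: gained ['M967F', 'D507C'] -> total ['D507C', 'M967F']
At Delta: gained ['T102Y'] -> total ['D507C', 'M967F', 'T102Y']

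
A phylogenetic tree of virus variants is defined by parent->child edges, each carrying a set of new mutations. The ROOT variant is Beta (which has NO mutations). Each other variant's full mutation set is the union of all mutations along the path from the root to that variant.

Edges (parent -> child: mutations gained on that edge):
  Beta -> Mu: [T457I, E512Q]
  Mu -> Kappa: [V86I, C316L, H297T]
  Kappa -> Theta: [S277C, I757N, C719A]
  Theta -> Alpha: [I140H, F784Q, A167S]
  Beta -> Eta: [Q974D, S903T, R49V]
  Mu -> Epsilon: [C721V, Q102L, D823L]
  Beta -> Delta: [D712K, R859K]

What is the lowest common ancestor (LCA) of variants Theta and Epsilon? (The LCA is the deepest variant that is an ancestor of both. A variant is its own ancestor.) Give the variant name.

Path from root to Theta: Beta -> Mu -> Kappa -> Theta
  ancestors of Theta: {Beta, Mu, Kappa, Theta}
Path from root to Epsilon: Beta -> Mu -> Epsilon
  ancestors of Epsilon: {Beta, Mu, Epsilon}
Common ancestors: {Beta, Mu}
Walk up from Epsilon: Epsilon (not in ancestors of Theta), Mu (in ancestors of Theta), Beta (in ancestors of Theta)
Deepest common ancestor (LCA) = Mu

Answer: Mu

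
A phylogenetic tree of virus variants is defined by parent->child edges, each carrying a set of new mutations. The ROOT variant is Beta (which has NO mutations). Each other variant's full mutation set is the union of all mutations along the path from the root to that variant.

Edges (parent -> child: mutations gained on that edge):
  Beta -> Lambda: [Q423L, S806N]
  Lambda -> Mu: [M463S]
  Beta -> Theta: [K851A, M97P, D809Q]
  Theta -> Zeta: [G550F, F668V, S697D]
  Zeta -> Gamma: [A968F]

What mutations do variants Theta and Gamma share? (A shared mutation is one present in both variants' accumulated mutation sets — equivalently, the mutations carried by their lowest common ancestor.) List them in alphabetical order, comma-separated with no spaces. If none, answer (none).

Accumulating mutations along path to Theta:
  At Beta: gained [] -> total []
  At Theta: gained ['K851A', 'M97P', 'D809Q'] -> total ['D809Q', 'K851A', 'M97P']
Mutations(Theta) = ['D809Q', 'K851A', 'M97P']
Accumulating mutations along path to Gamma:
  At Beta: gained [] -> total []
  At Theta: gained ['K851A', 'M97P', 'D809Q'] -> total ['D809Q', 'K851A', 'M97P']
  At Zeta: gained ['G550F', 'F668V', 'S697D'] -> total ['D809Q', 'F668V', 'G550F', 'K851A', 'M97P', 'S697D']
  At Gamma: gained ['A968F'] -> total ['A968F', 'D809Q', 'F668V', 'G550F', 'K851A', 'M97P', 'S697D']
Mutations(Gamma) = ['A968F', 'D809Q', 'F668V', 'G550F', 'K851A', 'M97P', 'S697D']
Intersection: ['D809Q', 'K851A', 'M97P'] ∩ ['A968F', 'D809Q', 'F668V', 'G550F', 'K851A', 'M97P', 'S697D'] = ['D809Q', 'K851A', 'M97P']

Answer: D809Q,K851A,M97P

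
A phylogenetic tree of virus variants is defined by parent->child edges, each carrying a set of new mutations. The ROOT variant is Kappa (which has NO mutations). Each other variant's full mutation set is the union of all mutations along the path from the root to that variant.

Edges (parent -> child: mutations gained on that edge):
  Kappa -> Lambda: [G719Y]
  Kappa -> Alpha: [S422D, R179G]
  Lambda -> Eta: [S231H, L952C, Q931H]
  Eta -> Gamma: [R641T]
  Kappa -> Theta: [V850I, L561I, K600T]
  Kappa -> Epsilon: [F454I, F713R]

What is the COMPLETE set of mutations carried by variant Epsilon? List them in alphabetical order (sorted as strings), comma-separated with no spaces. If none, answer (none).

Answer: F454I,F713R

Derivation:
At Kappa: gained [] -> total []
At Epsilon: gained ['F454I', 'F713R'] -> total ['F454I', 'F713R']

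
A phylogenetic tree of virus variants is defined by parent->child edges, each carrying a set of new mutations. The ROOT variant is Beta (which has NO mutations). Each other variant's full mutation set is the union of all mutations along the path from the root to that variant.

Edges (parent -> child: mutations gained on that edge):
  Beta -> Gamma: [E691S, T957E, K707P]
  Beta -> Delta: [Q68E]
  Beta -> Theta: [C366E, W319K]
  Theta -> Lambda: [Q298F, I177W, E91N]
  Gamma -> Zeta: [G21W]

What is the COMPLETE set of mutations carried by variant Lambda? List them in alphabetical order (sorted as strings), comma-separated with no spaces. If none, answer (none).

At Beta: gained [] -> total []
At Theta: gained ['C366E', 'W319K'] -> total ['C366E', 'W319K']
At Lambda: gained ['Q298F', 'I177W', 'E91N'] -> total ['C366E', 'E91N', 'I177W', 'Q298F', 'W319K']

Answer: C366E,E91N,I177W,Q298F,W319K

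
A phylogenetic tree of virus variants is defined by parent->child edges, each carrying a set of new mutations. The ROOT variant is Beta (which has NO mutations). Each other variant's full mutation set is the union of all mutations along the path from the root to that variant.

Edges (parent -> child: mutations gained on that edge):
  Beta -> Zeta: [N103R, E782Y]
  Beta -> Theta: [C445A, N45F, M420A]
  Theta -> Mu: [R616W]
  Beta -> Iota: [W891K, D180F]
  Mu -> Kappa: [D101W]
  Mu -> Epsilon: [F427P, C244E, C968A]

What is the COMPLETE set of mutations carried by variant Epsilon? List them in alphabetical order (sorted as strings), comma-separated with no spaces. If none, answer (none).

At Beta: gained [] -> total []
At Theta: gained ['C445A', 'N45F', 'M420A'] -> total ['C445A', 'M420A', 'N45F']
At Mu: gained ['R616W'] -> total ['C445A', 'M420A', 'N45F', 'R616W']
At Epsilon: gained ['F427P', 'C244E', 'C968A'] -> total ['C244E', 'C445A', 'C968A', 'F427P', 'M420A', 'N45F', 'R616W']

Answer: C244E,C445A,C968A,F427P,M420A,N45F,R616W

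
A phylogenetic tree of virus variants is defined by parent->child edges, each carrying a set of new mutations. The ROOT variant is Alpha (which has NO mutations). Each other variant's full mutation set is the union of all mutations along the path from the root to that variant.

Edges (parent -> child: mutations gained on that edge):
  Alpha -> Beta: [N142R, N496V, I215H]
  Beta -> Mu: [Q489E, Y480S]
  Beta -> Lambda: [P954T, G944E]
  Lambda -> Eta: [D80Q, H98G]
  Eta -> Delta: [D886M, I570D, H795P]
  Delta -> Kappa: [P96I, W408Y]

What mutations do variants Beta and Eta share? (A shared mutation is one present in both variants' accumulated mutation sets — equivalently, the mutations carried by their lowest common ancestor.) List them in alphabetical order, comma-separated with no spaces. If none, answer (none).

Accumulating mutations along path to Beta:
  At Alpha: gained [] -> total []
  At Beta: gained ['N142R', 'N496V', 'I215H'] -> total ['I215H', 'N142R', 'N496V']
Mutations(Beta) = ['I215H', 'N142R', 'N496V']
Accumulating mutations along path to Eta:
  At Alpha: gained [] -> total []
  At Beta: gained ['N142R', 'N496V', 'I215H'] -> total ['I215H', 'N142R', 'N496V']
  At Lambda: gained ['P954T', 'G944E'] -> total ['G944E', 'I215H', 'N142R', 'N496V', 'P954T']
  At Eta: gained ['D80Q', 'H98G'] -> total ['D80Q', 'G944E', 'H98G', 'I215H', 'N142R', 'N496V', 'P954T']
Mutations(Eta) = ['D80Q', 'G944E', 'H98G', 'I215H', 'N142R', 'N496V', 'P954T']
Intersection: ['I215H', 'N142R', 'N496V'] ∩ ['D80Q', 'G944E', 'H98G', 'I215H', 'N142R', 'N496V', 'P954T'] = ['I215H', 'N142R', 'N496V']

Answer: I215H,N142R,N496V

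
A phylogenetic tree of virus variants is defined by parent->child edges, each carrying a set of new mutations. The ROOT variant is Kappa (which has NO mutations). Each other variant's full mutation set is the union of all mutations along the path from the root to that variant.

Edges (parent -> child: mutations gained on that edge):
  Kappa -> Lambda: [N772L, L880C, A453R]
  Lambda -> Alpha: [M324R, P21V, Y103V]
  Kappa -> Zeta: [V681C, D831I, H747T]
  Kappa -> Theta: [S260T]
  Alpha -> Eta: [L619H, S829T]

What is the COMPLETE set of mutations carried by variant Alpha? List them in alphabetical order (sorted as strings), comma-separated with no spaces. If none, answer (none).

Answer: A453R,L880C,M324R,N772L,P21V,Y103V

Derivation:
At Kappa: gained [] -> total []
At Lambda: gained ['N772L', 'L880C', 'A453R'] -> total ['A453R', 'L880C', 'N772L']
At Alpha: gained ['M324R', 'P21V', 'Y103V'] -> total ['A453R', 'L880C', 'M324R', 'N772L', 'P21V', 'Y103V']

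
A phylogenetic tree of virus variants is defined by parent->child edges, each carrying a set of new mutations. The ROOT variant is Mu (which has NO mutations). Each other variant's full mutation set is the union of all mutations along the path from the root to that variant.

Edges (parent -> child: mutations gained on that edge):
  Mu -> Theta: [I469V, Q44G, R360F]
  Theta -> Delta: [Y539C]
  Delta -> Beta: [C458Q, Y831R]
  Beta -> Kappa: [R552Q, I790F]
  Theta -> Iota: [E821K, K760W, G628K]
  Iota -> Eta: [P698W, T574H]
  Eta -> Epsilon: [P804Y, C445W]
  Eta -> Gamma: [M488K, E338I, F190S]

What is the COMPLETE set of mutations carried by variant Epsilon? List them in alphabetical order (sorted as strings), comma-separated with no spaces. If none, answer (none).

Answer: C445W,E821K,G628K,I469V,K760W,P698W,P804Y,Q44G,R360F,T574H

Derivation:
At Mu: gained [] -> total []
At Theta: gained ['I469V', 'Q44G', 'R360F'] -> total ['I469V', 'Q44G', 'R360F']
At Iota: gained ['E821K', 'K760W', 'G628K'] -> total ['E821K', 'G628K', 'I469V', 'K760W', 'Q44G', 'R360F']
At Eta: gained ['P698W', 'T574H'] -> total ['E821K', 'G628K', 'I469V', 'K760W', 'P698W', 'Q44G', 'R360F', 'T574H']
At Epsilon: gained ['P804Y', 'C445W'] -> total ['C445W', 'E821K', 'G628K', 'I469V', 'K760W', 'P698W', 'P804Y', 'Q44G', 'R360F', 'T574H']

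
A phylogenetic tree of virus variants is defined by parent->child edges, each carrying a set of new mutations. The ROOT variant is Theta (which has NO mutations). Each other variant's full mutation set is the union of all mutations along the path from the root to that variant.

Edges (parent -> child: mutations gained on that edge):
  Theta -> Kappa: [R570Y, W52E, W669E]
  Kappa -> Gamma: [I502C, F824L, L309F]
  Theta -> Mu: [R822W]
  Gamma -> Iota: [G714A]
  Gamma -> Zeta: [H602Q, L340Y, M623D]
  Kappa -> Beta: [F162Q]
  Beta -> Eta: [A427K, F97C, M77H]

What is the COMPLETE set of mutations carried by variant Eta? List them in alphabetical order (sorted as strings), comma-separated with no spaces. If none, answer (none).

Answer: A427K,F162Q,F97C,M77H,R570Y,W52E,W669E

Derivation:
At Theta: gained [] -> total []
At Kappa: gained ['R570Y', 'W52E', 'W669E'] -> total ['R570Y', 'W52E', 'W669E']
At Beta: gained ['F162Q'] -> total ['F162Q', 'R570Y', 'W52E', 'W669E']
At Eta: gained ['A427K', 'F97C', 'M77H'] -> total ['A427K', 'F162Q', 'F97C', 'M77H', 'R570Y', 'W52E', 'W669E']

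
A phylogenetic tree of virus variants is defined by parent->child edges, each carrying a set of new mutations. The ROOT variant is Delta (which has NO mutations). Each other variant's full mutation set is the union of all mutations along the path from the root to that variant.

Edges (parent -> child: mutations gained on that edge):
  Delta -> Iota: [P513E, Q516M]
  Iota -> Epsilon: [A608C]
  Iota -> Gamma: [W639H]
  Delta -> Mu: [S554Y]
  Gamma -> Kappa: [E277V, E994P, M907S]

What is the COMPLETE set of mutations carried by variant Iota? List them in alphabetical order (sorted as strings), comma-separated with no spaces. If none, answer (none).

Answer: P513E,Q516M

Derivation:
At Delta: gained [] -> total []
At Iota: gained ['P513E', 'Q516M'] -> total ['P513E', 'Q516M']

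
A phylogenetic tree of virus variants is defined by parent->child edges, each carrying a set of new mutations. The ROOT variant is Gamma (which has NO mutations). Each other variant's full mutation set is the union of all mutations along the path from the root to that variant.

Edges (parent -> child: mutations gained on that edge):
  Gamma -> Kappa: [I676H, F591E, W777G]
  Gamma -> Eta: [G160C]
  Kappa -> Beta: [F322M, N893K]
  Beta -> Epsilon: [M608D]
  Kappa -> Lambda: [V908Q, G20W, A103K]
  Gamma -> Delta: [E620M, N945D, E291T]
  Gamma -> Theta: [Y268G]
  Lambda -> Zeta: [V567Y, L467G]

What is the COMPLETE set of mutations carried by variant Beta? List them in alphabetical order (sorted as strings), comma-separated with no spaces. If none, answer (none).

At Gamma: gained [] -> total []
At Kappa: gained ['I676H', 'F591E', 'W777G'] -> total ['F591E', 'I676H', 'W777G']
At Beta: gained ['F322M', 'N893K'] -> total ['F322M', 'F591E', 'I676H', 'N893K', 'W777G']

Answer: F322M,F591E,I676H,N893K,W777G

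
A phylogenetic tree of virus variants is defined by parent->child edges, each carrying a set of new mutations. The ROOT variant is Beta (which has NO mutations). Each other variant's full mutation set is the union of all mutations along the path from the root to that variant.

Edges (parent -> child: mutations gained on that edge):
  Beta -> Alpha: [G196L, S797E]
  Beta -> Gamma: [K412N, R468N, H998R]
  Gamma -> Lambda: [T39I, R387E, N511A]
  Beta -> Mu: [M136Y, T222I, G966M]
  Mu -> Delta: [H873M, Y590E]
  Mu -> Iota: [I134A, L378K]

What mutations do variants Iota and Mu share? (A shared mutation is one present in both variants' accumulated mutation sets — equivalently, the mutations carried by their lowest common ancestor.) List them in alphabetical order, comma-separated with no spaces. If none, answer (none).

Accumulating mutations along path to Iota:
  At Beta: gained [] -> total []
  At Mu: gained ['M136Y', 'T222I', 'G966M'] -> total ['G966M', 'M136Y', 'T222I']
  At Iota: gained ['I134A', 'L378K'] -> total ['G966M', 'I134A', 'L378K', 'M136Y', 'T222I']
Mutations(Iota) = ['G966M', 'I134A', 'L378K', 'M136Y', 'T222I']
Accumulating mutations along path to Mu:
  At Beta: gained [] -> total []
  At Mu: gained ['M136Y', 'T222I', 'G966M'] -> total ['G966M', 'M136Y', 'T222I']
Mutations(Mu) = ['G966M', 'M136Y', 'T222I']
Intersection: ['G966M', 'I134A', 'L378K', 'M136Y', 'T222I'] ∩ ['G966M', 'M136Y', 'T222I'] = ['G966M', 'M136Y', 'T222I']

Answer: G966M,M136Y,T222I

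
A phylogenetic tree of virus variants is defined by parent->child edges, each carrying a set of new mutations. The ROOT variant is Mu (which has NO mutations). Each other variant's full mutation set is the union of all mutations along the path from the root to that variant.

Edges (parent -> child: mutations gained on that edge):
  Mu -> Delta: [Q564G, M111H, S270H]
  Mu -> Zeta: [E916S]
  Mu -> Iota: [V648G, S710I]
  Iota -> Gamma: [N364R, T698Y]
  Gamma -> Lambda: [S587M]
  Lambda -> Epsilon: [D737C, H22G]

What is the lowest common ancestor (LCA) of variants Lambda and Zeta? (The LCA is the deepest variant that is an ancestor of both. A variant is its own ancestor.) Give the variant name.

Path from root to Lambda: Mu -> Iota -> Gamma -> Lambda
  ancestors of Lambda: {Mu, Iota, Gamma, Lambda}
Path from root to Zeta: Mu -> Zeta
  ancestors of Zeta: {Mu, Zeta}
Common ancestors: {Mu}
Walk up from Zeta: Zeta (not in ancestors of Lambda), Mu (in ancestors of Lambda)
Deepest common ancestor (LCA) = Mu

Answer: Mu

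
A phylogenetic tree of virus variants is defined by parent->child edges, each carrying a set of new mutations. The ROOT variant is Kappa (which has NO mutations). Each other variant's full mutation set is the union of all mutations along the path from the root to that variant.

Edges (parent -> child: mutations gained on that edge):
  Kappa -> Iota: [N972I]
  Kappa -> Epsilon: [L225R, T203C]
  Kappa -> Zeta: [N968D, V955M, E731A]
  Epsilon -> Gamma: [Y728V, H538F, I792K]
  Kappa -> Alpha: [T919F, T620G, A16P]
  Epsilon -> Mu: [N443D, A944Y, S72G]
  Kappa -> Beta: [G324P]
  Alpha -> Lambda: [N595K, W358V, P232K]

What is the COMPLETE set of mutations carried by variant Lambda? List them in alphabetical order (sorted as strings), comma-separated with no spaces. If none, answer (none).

At Kappa: gained [] -> total []
At Alpha: gained ['T919F', 'T620G', 'A16P'] -> total ['A16P', 'T620G', 'T919F']
At Lambda: gained ['N595K', 'W358V', 'P232K'] -> total ['A16P', 'N595K', 'P232K', 'T620G', 'T919F', 'W358V']

Answer: A16P,N595K,P232K,T620G,T919F,W358V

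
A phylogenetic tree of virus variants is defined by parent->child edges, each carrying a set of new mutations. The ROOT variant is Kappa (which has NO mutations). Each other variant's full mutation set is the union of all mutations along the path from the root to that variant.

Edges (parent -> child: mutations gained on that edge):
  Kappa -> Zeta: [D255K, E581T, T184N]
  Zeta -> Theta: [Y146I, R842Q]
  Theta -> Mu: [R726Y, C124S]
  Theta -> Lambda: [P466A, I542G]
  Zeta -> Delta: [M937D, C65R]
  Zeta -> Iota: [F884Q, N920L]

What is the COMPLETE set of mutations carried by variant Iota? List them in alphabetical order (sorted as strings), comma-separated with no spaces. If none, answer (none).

At Kappa: gained [] -> total []
At Zeta: gained ['D255K', 'E581T', 'T184N'] -> total ['D255K', 'E581T', 'T184N']
At Iota: gained ['F884Q', 'N920L'] -> total ['D255K', 'E581T', 'F884Q', 'N920L', 'T184N']

Answer: D255K,E581T,F884Q,N920L,T184N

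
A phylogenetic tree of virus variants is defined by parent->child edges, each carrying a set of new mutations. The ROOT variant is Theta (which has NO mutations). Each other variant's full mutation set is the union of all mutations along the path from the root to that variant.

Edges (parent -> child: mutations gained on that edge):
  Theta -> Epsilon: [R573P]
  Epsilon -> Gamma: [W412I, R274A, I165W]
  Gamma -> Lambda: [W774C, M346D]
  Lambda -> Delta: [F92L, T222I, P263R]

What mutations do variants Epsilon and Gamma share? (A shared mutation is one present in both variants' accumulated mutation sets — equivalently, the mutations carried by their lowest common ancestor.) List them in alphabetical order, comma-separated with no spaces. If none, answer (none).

Accumulating mutations along path to Epsilon:
  At Theta: gained [] -> total []
  At Epsilon: gained ['R573P'] -> total ['R573P']
Mutations(Epsilon) = ['R573P']
Accumulating mutations along path to Gamma:
  At Theta: gained [] -> total []
  At Epsilon: gained ['R573P'] -> total ['R573P']
  At Gamma: gained ['W412I', 'R274A', 'I165W'] -> total ['I165W', 'R274A', 'R573P', 'W412I']
Mutations(Gamma) = ['I165W', 'R274A', 'R573P', 'W412I']
Intersection: ['R573P'] ∩ ['I165W', 'R274A', 'R573P', 'W412I'] = ['R573P']

Answer: R573P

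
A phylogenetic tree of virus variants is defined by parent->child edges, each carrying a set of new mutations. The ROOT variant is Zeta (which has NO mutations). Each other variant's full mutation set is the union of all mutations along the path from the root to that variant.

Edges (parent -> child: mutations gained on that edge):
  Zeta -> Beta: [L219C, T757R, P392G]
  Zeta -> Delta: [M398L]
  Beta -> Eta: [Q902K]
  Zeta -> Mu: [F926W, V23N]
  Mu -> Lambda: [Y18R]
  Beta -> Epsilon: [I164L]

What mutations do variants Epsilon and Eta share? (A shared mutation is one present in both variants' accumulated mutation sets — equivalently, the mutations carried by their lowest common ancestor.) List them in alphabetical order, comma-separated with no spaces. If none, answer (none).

Answer: L219C,P392G,T757R

Derivation:
Accumulating mutations along path to Epsilon:
  At Zeta: gained [] -> total []
  At Beta: gained ['L219C', 'T757R', 'P392G'] -> total ['L219C', 'P392G', 'T757R']
  At Epsilon: gained ['I164L'] -> total ['I164L', 'L219C', 'P392G', 'T757R']
Mutations(Epsilon) = ['I164L', 'L219C', 'P392G', 'T757R']
Accumulating mutations along path to Eta:
  At Zeta: gained [] -> total []
  At Beta: gained ['L219C', 'T757R', 'P392G'] -> total ['L219C', 'P392G', 'T757R']
  At Eta: gained ['Q902K'] -> total ['L219C', 'P392G', 'Q902K', 'T757R']
Mutations(Eta) = ['L219C', 'P392G', 'Q902K', 'T757R']
Intersection: ['I164L', 'L219C', 'P392G', 'T757R'] ∩ ['L219C', 'P392G', 'Q902K', 'T757R'] = ['L219C', 'P392G', 'T757R']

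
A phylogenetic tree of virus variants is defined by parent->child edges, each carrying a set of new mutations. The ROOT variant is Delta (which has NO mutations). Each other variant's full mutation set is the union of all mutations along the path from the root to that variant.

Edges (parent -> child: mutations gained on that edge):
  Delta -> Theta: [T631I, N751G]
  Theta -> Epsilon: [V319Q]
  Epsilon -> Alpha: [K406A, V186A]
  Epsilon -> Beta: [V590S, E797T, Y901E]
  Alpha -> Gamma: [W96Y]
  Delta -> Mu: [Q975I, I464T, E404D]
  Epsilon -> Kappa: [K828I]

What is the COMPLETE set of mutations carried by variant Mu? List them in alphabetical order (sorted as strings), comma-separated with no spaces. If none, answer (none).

At Delta: gained [] -> total []
At Mu: gained ['Q975I', 'I464T', 'E404D'] -> total ['E404D', 'I464T', 'Q975I']

Answer: E404D,I464T,Q975I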